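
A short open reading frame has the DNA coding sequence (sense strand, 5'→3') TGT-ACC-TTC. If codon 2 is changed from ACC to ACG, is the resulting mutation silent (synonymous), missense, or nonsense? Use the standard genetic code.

Position 6 falls in codon 2: ACC → Thr.
After the substitution the codon is ACG → Thr.
Both encode Thr, so the change is synonymous.

silent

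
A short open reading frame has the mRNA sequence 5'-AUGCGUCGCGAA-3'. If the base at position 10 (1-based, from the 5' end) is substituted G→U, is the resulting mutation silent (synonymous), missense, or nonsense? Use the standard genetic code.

nonsense

Position 10 falls in codon 4: GAA → Glu.
After the substitution the codon is UAA → Stop.
The new codon is a stop codon, so this is a nonsense mutation.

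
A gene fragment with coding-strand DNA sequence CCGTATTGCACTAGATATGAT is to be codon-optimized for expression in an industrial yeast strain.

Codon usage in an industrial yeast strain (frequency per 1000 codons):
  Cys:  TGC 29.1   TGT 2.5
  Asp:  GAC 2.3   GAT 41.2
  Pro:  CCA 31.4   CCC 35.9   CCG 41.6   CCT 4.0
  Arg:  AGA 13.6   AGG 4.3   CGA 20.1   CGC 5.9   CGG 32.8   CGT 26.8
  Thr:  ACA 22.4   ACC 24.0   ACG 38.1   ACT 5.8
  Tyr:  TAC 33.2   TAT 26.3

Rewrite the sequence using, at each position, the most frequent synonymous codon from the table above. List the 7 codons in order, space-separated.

CCG TAC TGC ACG CGG TAC GAT

Codon 1 (Pro): best is CCG at 41.6.
Codon 2 (Tyr): best is TAC at 33.2.
Codon 3 (Cys): best is TGC at 29.1.
Codon 4 (Thr): best is ACG at 38.1.
Codon 5 (Arg): best is CGG at 32.8.
Codon 6 (Tyr): best is TAC at 33.2.
Codon 7 (Asp): best is GAT at 41.2.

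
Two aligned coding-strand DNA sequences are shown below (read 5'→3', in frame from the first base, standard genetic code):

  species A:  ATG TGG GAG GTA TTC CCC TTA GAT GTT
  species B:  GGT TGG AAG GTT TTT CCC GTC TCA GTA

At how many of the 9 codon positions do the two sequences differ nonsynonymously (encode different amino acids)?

4

Codon 1: ATG Met / GGT Gly — nonsynonymous.
Codon 2: TGG Trp / TGG Trp — identical.
Codon 3: GAG Glu / AAG Lys — nonsynonymous.
Codon 4: GTA Val / GTT Val — synonymous.
Codon 5: TTC Phe / TTT Phe — synonymous.
Codon 6: CCC Pro / CCC Pro — identical.
Codon 7: TTA Leu / GTC Val — nonsynonymous.
Codon 8: GAT Asp / TCA Ser — nonsynonymous.
Codon 9: GTT Val / GTA Val — synonymous.
Nonsynonymous differences: 4.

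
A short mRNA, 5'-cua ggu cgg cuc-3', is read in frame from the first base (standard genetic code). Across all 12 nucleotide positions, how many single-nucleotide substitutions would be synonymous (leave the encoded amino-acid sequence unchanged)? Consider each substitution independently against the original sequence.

14

Codon 1 (CUA, Leu): 4 synonymous substitutions.
Codon 2 (GGU, Gly): 3 synonymous substitutions.
Codon 3 (CGG, Arg): 4 synonymous substitutions.
Codon 4 (CUC, Leu): 3 synonymous substitutions.
Total: 4 + 3 + 4 + 3 = 14.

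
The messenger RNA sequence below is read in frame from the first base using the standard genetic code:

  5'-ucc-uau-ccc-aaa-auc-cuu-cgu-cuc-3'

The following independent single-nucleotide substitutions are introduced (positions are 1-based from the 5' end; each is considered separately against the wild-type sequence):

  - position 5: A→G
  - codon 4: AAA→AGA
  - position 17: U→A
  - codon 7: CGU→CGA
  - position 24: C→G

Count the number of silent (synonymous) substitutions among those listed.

Codon 2: UAU (Tyr) → UGU (Cys) — missense.
Codon 4: AAA (Lys) → AGA (Arg) — missense.
Codon 6: CUU (Leu) → CAU (His) — missense.
Codon 7: CGU (Arg) → CGA (Arg) — synonymous.
Codon 8: CUC (Leu) → CUG (Leu) — synonymous.
Synonymous: 2 of 5.

2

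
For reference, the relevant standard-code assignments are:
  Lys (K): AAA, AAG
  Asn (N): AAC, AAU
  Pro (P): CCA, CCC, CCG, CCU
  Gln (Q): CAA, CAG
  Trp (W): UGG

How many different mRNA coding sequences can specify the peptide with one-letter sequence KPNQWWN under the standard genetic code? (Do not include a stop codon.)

64

Lys: 2 codons.
Pro: 4 codons.
Asn: 2 codons.
Gln: 2 codons.
Trp: 1 codon.
Trp: 1 codon.
Asn: 2 codons.
2 × 4 × 2 × 2 × 1 × 1 × 2 = 64.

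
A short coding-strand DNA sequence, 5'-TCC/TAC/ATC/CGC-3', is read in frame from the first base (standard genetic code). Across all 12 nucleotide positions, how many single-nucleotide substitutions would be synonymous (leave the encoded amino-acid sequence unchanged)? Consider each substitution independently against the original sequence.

9

Codon 1 (TCC, Ser): 3 synonymous substitutions.
Codon 2 (TAC, Tyr): 1 synonymous substitution.
Codon 3 (ATC, Ile): 2 synonymous substitutions.
Codon 4 (CGC, Arg): 3 synonymous substitutions.
Total: 3 + 1 + 2 + 3 = 9.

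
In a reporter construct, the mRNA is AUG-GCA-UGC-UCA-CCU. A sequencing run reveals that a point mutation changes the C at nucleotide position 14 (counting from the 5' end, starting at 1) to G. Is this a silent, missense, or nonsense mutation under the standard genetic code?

Position 14 falls in codon 5: CCU → Pro.
After the substitution the codon is CGU → Arg.
Pro ≠ Arg, so this is a missense mutation.

missense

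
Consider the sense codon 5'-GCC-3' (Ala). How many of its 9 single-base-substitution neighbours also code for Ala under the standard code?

Position 1: none → 0 synonymous.
Position 2: none → 0 synonymous.
Position 3: GCU, GCA, GCG → 3 synonymous.
Total: 0 + 0 + 3 = 3.

3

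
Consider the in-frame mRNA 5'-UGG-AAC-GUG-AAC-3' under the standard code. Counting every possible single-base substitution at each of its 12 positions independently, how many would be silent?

5

Codon 1 (UGG, Trp): 0 synonymous substitutions.
Codon 2 (AAC, Asn): 1 synonymous substitution.
Codon 3 (GUG, Val): 3 synonymous substitutions.
Codon 4 (AAC, Asn): 1 synonymous substitution.
Total: 0 + 1 + 3 + 1 = 5.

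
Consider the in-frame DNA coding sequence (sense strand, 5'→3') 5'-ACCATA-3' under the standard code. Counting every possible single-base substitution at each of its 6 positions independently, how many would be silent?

5

Codon 1 (ACC, Thr): 3 synonymous substitutions.
Codon 2 (ATA, Ile): 2 synonymous substitutions.
Total: 3 + 2 = 5.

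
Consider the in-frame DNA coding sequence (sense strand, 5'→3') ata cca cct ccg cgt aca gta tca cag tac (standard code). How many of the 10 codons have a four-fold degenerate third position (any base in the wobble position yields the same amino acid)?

7

Codon 1 ATA (Ile): third position 3-fold.
Codon 2 CCA (Pro): third position 4-fold.
Codon 3 CCT (Pro): third position 4-fold.
Codon 4 CCG (Pro): third position 4-fold.
Codon 5 CGT (Arg): third position 4-fold.
Codon 6 ACA (Thr): third position 4-fold.
Codon 7 GTA (Val): third position 4-fold.
Codon 8 TCA (Ser): third position 4-fold.
Codon 9 CAG (Gln): third position 2-fold.
Codon 10 TAC (Tyr): third position 2-fold.
Four-fold degenerate third positions: 7.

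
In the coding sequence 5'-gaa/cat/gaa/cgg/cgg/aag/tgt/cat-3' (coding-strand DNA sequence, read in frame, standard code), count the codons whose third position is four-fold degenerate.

2

Codon 1 GAA (Glu): third position 2-fold.
Codon 2 CAT (His): third position 2-fold.
Codon 3 GAA (Glu): third position 2-fold.
Codon 4 CGG (Arg): third position 4-fold.
Codon 5 CGG (Arg): third position 4-fold.
Codon 6 AAG (Lys): third position 2-fold.
Codon 7 TGT (Cys): third position 2-fold.
Codon 8 CAT (His): third position 2-fold.
Four-fold degenerate third positions: 2.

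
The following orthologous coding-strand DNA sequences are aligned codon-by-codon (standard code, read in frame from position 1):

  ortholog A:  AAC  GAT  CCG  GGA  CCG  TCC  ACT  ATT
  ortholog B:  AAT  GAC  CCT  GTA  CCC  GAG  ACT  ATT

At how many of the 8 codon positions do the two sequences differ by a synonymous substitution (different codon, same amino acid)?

4

Codon 1: AAC Asn / AAT Asn — synonymous.
Codon 2: GAT Asp / GAC Asp — synonymous.
Codon 3: CCG Pro / CCT Pro — synonymous.
Codon 4: GGA Gly / GTA Val — nonsynonymous.
Codon 5: CCG Pro / CCC Pro — synonymous.
Codon 6: TCC Ser / GAG Glu — nonsynonymous.
Codon 7: ACT Thr / ACT Thr — identical.
Codon 8: ATT Ile / ATT Ile — identical.
Synonymous differences: 4.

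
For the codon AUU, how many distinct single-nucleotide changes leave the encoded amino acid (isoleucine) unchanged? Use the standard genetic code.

Position 1: none → 0 synonymous.
Position 2: none → 0 synonymous.
Position 3: AUC, AUA → 2 synonymous.
Total: 0 + 0 + 2 = 2.

2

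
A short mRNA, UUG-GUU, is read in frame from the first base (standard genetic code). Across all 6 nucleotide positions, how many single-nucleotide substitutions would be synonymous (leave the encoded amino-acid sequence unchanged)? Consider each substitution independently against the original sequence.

Codon 1 (UUG, Leu): 2 synonymous substitutions.
Codon 2 (GUU, Val): 3 synonymous substitutions.
Total: 2 + 3 = 5.

5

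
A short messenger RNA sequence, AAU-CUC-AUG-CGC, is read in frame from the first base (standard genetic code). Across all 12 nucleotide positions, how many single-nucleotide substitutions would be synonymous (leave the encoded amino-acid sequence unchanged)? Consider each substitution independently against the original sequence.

Codon 1 (AAU, Asn): 1 synonymous substitution.
Codon 2 (CUC, Leu): 3 synonymous substitutions.
Codon 3 (AUG, Met): 0 synonymous substitutions.
Codon 4 (CGC, Arg): 3 synonymous substitutions.
Total: 1 + 3 + 0 + 3 = 7.

7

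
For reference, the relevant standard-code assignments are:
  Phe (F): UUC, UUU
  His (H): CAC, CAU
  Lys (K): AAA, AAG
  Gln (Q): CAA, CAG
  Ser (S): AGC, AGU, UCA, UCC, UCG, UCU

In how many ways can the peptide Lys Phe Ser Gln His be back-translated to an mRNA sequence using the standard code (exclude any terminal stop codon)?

96

Lys: 2 codons.
Phe: 2 codons.
Ser: 6 codons.
Gln: 2 codons.
His: 2 codons.
2 × 2 × 6 × 2 × 2 = 96.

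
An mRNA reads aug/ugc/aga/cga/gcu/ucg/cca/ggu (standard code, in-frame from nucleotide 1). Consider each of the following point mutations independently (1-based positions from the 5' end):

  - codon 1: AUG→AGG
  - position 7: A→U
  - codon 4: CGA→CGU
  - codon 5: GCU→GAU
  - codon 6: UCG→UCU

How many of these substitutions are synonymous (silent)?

Codon 1: AUG (Met) → AGG (Arg) — missense.
Codon 3: AGA (Arg) → UGA (Stop) — nonsense.
Codon 4: CGA (Arg) → CGU (Arg) — synonymous.
Codon 5: GCU (Ala) → GAU (Asp) — missense.
Codon 6: UCG (Ser) → UCU (Ser) — synonymous.
Synonymous: 2 of 5.

2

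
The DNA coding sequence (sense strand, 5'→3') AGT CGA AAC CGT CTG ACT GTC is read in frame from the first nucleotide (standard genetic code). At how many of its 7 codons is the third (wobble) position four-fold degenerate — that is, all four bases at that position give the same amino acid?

5

Codon 1 AGT (Ser): third position 2-fold.
Codon 2 CGA (Arg): third position 4-fold.
Codon 3 AAC (Asn): third position 2-fold.
Codon 4 CGT (Arg): third position 4-fold.
Codon 5 CTG (Leu): third position 4-fold.
Codon 6 ACT (Thr): third position 4-fold.
Codon 7 GTC (Val): third position 4-fold.
Four-fold degenerate third positions: 5.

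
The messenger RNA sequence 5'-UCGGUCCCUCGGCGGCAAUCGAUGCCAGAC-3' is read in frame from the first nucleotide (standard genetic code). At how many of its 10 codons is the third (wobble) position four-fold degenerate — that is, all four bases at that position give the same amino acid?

Codon 1 UCG (Ser): third position 4-fold.
Codon 2 GUC (Val): third position 4-fold.
Codon 3 CCU (Pro): third position 4-fold.
Codon 4 CGG (Arg): third position 4-fold.
Codon 5 CGG (Arg): third position 4-fold.
Codon 6 CAA (Gln): third position 2-fold.
Codon 7 UCG (Ser): third position 4-fold.
Codon 8 AUG (Met): third position 1-fold.
Codon 9 CCA (Pro): third position 4-fold.
Codon 10 GAC (Asp): third position 2-fold.
Four-fold degenerate third positions: 7.

7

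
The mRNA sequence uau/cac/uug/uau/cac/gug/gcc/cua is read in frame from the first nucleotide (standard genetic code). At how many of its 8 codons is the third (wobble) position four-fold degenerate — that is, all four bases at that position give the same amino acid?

Codon 1 UAU (Tyr): third position 2-fold.
Codon 2 CAC (His): third position 2-fold.
Codon 3 UUG (Leu): third position 2-fold.
Codon 4 UAU (Tyr): third position 2-fold.
Codon 5 CAC (His): third position 2-fold.
Codon 6 GUG (Val): third position 4-fold.
Codon 7 GCC (Ala): third position 4-fold.
Codon 8 CUA (Leu): third position 4-fold.
Four-fold degenerate third positions: 3.

3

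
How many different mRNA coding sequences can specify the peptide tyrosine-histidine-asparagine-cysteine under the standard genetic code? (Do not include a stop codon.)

Tyr: 2 codons.
His: 2 codons.
Asn: 2 codons.
Cys: 2 codons.
2 × 2 × 2 × 2 = 16.

16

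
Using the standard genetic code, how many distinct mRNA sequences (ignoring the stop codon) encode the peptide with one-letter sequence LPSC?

288

Leu: 6 codons.
Pro: 4 codons.
Ser: 6 codons.
Cys: 2 codons.
6 × 4 × 6 × 2 = 288.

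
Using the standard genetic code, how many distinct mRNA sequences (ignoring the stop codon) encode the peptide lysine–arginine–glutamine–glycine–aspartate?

192

Lys: 2 codons.
Arg: 6 codons.
Gln: 2 codons.
Gly: 4 codons.
Asp: 2 codons.
2 × 6 × 2 × 4 × 2 = 192.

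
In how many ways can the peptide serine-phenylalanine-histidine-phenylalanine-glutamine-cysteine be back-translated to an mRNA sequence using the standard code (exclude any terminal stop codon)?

Ser: 6 codons.
Phe: 2 codons.
His: 2 codons.
Phe: 2 codons.
Gln: 2 codons.
Cys: 2 codons.
6 × 2 × 2 × 2 × 2 × 2 = 192.

192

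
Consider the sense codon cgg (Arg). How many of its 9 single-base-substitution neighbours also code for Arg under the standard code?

4

Position 1: AGG → 1 synonymous.
Position 2: none → 0 synonymous.
Position 3: CGU, CGC, CGA → 3 synonymous.
Total: 1 + 0 + 3 = 4.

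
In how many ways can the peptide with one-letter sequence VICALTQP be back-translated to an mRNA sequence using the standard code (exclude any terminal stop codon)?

Val: 4 codons.
Ile: 3 codons.
Cys: 2 codons.
Ala: 4 codons.
Leu: 6 codons.
Thr: 4 codons.
Gln: 2 codons.
Pro: 4 codons.
4 × 3 × 2 × 4 × 6 × 4 × 2 × 4 = 18432.

18432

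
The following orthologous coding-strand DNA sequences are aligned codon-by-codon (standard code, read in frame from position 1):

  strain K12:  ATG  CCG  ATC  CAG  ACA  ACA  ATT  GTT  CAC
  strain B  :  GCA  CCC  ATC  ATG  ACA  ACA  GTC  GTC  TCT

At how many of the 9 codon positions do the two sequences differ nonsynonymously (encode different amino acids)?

4

Codon 1: ATG Met / GCA Ala — nonsynonymous.
Codon 2: CCG Pro / CCC Pro — synonymous.
Codon 3: ATC Ile / ATC Ile — identical.
Codon 4: CAG Gln / ATG Met — nonsynonymous.
Codon 5: ACA Thr / ACA Thr — identical.
Codon 6: ACA Thr / ACA Thr — identical.
Codon 7: ATT Ile / GTC Val — nonsynonymous.
Codon 8: GTT Val / GTC Val — synonymous.
Codon 9: CAC His / TCT Ser — nonsynonymous.
Nonsynonymous differences: 4.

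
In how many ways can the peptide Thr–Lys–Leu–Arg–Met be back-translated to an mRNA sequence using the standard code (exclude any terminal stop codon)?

288

Thr: 4 codons.
Lys: 2 codons.
Leu: 6 codons.
Arg: 6 codons.
Met: 1 codon.
4 × 2 × 6 × 6 × 1 = 288.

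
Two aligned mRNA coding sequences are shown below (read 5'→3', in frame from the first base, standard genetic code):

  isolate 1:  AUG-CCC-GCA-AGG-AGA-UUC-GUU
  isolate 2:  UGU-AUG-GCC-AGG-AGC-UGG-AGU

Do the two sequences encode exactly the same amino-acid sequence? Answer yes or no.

no

Codon 1: AUG Met / UGU Cys — nonsynonymous.
Codon 2: CCC Pro / AUG Met — nonsynonymous.
Codon 3: GCA Ala / GCC Ala — synonymous.
Codon 4: AGG Arg / AGG Arg — identical.
Codon 5: AGA Arg / AGC Ser — nonsynonymous.
Codon 6: UUC Phe / UGG Trp — nonsynonymous.
Codon 7: GUU Val / AGU Ser — nonsynonymous.
Nonsynonymous differences: 5 → different protein.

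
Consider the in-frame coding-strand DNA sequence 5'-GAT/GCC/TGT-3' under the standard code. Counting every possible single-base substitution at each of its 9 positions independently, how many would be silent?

5

Codon 1 (GAT, Asp): 1 synonymous substitution.
Codon 2 (GCC, Ala): 3 synonymous substitutions.
Codon 3 (TGT, Cys): 1 synonymous substitution.
Total: 1 + 3 + 1 = 5.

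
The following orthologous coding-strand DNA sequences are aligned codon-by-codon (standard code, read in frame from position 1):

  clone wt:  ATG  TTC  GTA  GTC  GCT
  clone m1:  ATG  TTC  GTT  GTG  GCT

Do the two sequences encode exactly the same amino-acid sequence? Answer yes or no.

Codon 1: ATG Met / ATG Met — identical.
Codon 2: TTC Phe / TTC Phe — identical.
Codon 3: GTA Val / GTT Val — synonymous.
Codon 4: GTC Val / GTG Val — synonymous.
Codon 5: GCT Ala / GCT Ala — identical.
Nonsynonymous differences: 0 → same protein.

yes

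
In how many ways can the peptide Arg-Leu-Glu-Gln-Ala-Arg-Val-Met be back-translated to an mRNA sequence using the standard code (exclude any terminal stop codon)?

13824

Arg: 6 codons.
Leu: 6 codons.
Glu: 2 codons.
Gln: 2 codons.
Ala: 4 codons.
Arg: 6 codons.
Val: 4 codons.
Met: 1 codon.
6 × 6 × 2 × 2 × 4 × 6 × 4 × 1 = 13824.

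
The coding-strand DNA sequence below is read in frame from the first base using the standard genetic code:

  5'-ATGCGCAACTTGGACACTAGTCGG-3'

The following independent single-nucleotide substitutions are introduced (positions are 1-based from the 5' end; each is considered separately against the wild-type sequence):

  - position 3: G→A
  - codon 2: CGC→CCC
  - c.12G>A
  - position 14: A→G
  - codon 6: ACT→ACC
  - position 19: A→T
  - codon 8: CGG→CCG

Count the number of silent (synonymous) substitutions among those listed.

Codon 1: ATG (Met) → ATA (Ile) — missense.
Codon 2: CGC (Arg) → CCC (Pro) — missense.
Codon 4: TTG (Leu) → TTA (Leu) — synonymous.
Codon 5: GAC (Asp) → GGC (Gly) — missense.
Codon 6: ACT (Thr) → ACC (Thr) — synonymous.
Codon 7: AGT (Ser) → TGT (Cys) — missense.
Codon 8: CGG (Arg) → CCG (Pro) — missense.
Synonymous: 2 of 7.

2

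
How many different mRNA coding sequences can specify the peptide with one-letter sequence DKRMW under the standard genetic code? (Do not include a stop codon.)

Asp: 2 codons.
Lys: 2 codons.
Arg: 6 codons.
Met: 1 codon.
Trp: 1 codon.
2 × 2 × 6 × 1 × 1 = 24.

24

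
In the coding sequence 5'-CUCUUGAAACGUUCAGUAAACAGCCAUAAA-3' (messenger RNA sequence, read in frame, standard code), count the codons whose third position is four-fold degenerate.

Codon 1 CUC (Leu): third position 4-fold.
Codon 2 UUG (Leu): third position 2-fold.
Codon 3 AAA (Lys): third position 2-fold.
Codon 4 CGU (Arg): third position 4-fold.
Codon 5 UCA (Ser): third position 4-fold.
Codon 6 GUA (Val): third position 4-fold.
Codon 7 AAC (Asn): third position 2-fold.
Codon 8 AGC (Ser): third position 2-fold.
Codon 9 CAU (His): third position 2-fold.
Codon 10 AAA (Lys): third position 2-fold.
Four-fold degenerate third positions: 4.

4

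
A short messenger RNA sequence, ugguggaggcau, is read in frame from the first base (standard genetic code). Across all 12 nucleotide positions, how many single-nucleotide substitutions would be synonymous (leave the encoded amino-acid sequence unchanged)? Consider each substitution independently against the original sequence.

3

Codon 1 (UGG, Trp): 0 synonymous substitutions.
Codon 2 (UGG, Trp): 0 synonymous substitutions.
Codon 3 (AGG, Arg): 2 synonymous substitutions.
Codon 4 (CAU, His): 1 synonymous substitution.
Total: 0 + 0 + 2 + 1 = 3.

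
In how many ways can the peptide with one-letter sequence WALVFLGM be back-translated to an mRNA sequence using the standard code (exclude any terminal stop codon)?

4608

Trp: 1 codon.
Ala: 4 codons.
Leu: 6 codons.
Val: 4 codons.
Phe: 2 codons.
Leu: 6 codons.
Gly: 4 codons.
Met: 1 codon.
1 × 4 × 6 × 4 × 2 × 6 × 4 × 1 = 4608.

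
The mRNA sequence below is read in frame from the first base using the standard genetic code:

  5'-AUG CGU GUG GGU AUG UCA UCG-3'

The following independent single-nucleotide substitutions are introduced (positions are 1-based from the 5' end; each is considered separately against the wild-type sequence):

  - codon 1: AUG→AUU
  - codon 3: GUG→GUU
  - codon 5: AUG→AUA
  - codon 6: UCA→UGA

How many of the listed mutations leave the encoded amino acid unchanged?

Codon 1: AUG (Met) → AUU (Ile) — missense.
Codon 3: GUG (Val) → GUU (Val) — synonymous.
Codon 5: AUG (Met) → AUA (Ile) — missense.
Codon 6: UCA (Ser) → UGA (Stop) — nonsense.
Synonymous: 1 of 4.

1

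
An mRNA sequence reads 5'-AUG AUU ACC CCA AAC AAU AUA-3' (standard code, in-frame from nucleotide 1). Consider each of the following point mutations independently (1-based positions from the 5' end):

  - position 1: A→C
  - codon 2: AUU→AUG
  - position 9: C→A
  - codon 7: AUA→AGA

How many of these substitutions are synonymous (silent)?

Codon 1: AUG (Met) → CUG (Leu) — missense.
Codon 2: AUU (Ile) → AUG (Met) — missense.
Codon 3: ACC (Thr) → ACA (Thr) — synonymous.
Codon 7: AUA (Ile) → AGA (Arg) — missense.
Synonymous: 1 of 4.

1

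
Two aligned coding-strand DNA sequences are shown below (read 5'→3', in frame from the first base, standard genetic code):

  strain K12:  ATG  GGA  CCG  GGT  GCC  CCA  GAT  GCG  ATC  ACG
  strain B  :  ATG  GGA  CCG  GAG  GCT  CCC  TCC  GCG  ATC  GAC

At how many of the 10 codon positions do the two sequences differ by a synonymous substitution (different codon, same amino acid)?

Codon 1: ATG Met / ATG Met — identical.
Codon 2: GGA Gly / GGA Gly — identical.
Codon 3: CCG Pro / CCG Pro — identical.
Codon 4: GGT Gly / GAG Glu — nonsynonymous.
Codon 5: GCC Ala / GCT Ala — synonymous.
Codon 6: CCA Pro / CCC Pro — synonymous.
Codon 7: GAT Asp / TCC Ser — nonsynonymous.
Codon 8: GCG Ala / GCG Ala — identical.
Codon 9: ATC Ile / ATC Ile — identical.
Codon 10: ACG Thr / GAC Asp — nonsynonymous.
Synonymous differences: 2.

2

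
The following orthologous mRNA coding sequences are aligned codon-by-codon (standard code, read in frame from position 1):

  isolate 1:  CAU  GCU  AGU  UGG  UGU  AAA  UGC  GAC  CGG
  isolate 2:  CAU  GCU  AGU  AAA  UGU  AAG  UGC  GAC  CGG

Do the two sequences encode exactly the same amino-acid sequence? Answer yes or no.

Codon 1: CAU His / CAU His — identical.
Codon 2: GCU Ala / GCU Ala — identical.
Codon 3: AGU Ser / AGU Ser — identical.
Codon 4: UGG Trp / AAA Lys — nonsynonymous.
Codon 5: UGU Cys / UGU Cys — identical.
Codon 6: AAA Lys / AAG Lys — synonymous.
Codon 7: UGC Cys / UGC Cys — identical.
Codon 8: GAC Asp / GAC Asp — identical.
Codon 9: CGG Arg / CGG Arg — identical.
Nonsynonymous differences: 1 → different protein.

no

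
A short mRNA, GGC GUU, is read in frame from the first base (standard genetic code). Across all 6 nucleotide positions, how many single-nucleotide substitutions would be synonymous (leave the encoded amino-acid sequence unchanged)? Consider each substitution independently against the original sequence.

6

Codon 1 (GGC, Gly): 3 synonymous substitutions.
Codon 2 (GUU, Val): 3 synonymous substitutions.
Total: 3 + 3 = 6.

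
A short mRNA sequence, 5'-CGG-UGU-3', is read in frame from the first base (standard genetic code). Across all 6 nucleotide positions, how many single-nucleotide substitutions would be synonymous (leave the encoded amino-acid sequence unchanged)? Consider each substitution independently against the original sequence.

5

Codon 1 (CGG, Arg): 4 synonymous substitutions.
Codon 2 (UGU, Cys): 1 synonymous substitution.
Total: 4 + 1 = 5.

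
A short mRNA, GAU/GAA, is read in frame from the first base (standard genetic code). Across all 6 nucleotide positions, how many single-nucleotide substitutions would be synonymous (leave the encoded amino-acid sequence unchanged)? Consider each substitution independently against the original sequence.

2

Codon 1 (GAU, Asp): 1 synonymous substitution.
Codon 2 (GAA, Glu): 1 synonymous substitution.
Total: 1 + 1 = 2.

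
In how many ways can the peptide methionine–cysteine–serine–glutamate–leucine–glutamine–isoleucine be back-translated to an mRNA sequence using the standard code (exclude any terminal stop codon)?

Met: 1 codon.
Cys: 2 codons.
Ser: 6 codons.
Glu: 2 codons.
Leu: 6 codons.
Gln: 2 codons.
Ile: 3 codons.
1 × 2 × 6 × 2 × 6 × 2 × 3 = 864.

864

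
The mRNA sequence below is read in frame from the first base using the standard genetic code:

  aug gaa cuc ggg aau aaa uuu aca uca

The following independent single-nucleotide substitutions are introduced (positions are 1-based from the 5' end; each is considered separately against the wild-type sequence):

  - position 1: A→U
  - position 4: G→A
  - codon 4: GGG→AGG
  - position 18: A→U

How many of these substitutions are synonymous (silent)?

0

Codon 1: AUG (Met) → UUG (Leu) — missense.
Codon 2: GAA (Glu) → AAA (Lys) — missense.
Codon 4: GGG (Gly) → AGG (Arg) — missense.
Codon 6: AAA (Lys) → AAU (Asn) — missense.
Synonymous: 0 of 4.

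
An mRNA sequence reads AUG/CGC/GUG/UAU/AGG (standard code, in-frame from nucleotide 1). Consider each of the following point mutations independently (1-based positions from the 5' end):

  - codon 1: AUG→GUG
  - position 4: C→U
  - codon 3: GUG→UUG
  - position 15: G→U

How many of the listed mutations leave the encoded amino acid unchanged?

0

Codon 1: AUG (Met) → GUG (Val) — missense.
Codon 2: CGC (Arg) → UGC (Cys) — missense.
Codon 3: GUG (Val) → UUG (Leu) — missense.
Codon 5: AGG (Arg) → AGU (Ser) — missense.
Synonymous: 0 of 4.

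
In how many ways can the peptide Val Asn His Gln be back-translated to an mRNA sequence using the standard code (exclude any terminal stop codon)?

32

Val: 4 codons.
Asn: 2 codons.
His: 2 codons.
Gln: 2 codons.
4 × 2 × 2 × 2 = 32.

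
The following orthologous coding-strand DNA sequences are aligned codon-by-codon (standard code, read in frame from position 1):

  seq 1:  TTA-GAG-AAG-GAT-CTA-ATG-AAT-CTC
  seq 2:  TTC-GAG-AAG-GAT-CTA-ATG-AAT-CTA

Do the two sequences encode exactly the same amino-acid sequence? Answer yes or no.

Codon 1: TTA Leu / TTC Phe — nonsynonymous.
Codon 2: GAG Glu / GAG Glu — identical.
Codon 3: AAG Lys / AAG Lys — identical.
Codon 4: GAT Asp / GAT Asp — identical.
Codon 5: CTA Leu / CTA Leu — identical.
Codon 6: ATG Met / ATG Met — identical.
Codon 7: AAT Asn / AAT Asn — identical.
Codon 8: CTC Leu / CTA Leu — synonymous.
Nonsynonymous differences: 1 → different protein.

no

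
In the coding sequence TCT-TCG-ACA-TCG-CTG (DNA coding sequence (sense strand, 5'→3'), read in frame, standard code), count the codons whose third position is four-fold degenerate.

5

Codon 1 TCT (Ser): third position 4-fold.
Codon 2 TCG (Ser): third position 4-fold.
Codon 3 ACA (Thr): third position 4-fold.
Codon 4 TCG (Ser): third position 4-fold.
Codon 5 CTG (Leu): third position 4-fold.
Four-fold degenerate third positions: 5.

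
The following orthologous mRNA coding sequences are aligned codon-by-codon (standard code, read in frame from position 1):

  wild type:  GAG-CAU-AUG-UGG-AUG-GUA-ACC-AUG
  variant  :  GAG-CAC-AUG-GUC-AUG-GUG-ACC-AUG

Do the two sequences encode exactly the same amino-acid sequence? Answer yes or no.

Codon 1: GAG Glu / GAG Glu — identical.
Codon 2: CAU His / CAC His — synonymous.
Codon 3: AUG Met / AUG Met — identical.
Codon 4: UGG Trp / GUC Val — nonsynonymous.
Codon 5: AUG Met / AUG Met — identical.
Codon 6: GUA Val / GUG Val — synonymous.
Codon 7: ACC Thr / ACC Thr — identical.
Codon 8: AUG Met / AUG Met — identical.
Nonsynonymous differences: 1 → different protein.

no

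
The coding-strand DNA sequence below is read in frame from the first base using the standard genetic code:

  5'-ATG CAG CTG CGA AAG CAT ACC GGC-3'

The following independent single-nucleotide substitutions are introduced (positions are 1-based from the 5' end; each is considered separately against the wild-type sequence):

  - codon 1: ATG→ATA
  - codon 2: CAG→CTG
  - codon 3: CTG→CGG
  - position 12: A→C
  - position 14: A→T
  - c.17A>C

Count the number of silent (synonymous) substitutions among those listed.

1

Codon 1: ATG (Met) → ATA (Ile) — missense.
Codon 2: CAG (Gln) → CTG (Leu) — missense.
Codon 3: CTG (Leu) → CGG (Arg) — missense.
Codon 4: CGA (Arg) → CGC (Arg) — synonymous.
Codon 5: AAG (Lys) → ATG (Met) — missense.
Codon 6: CAT (His) → CCT (Pro) — missense.
Synonymous: 1 of 6.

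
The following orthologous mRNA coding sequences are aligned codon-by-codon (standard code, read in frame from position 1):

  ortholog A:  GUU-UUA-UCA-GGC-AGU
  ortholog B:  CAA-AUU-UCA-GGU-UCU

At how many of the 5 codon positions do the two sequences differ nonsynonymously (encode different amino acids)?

Codon 1: GUU Val / CAA Gln — nonsynonymous.
Codon 2: UUA Leu / AUU Ile — nonsynonymous.
Codon 3: UCA Ser / UCA Ser — identical.
Codon 4: GGC Gly / GGU Gly — synonymous.
Codon 5: AGU Ser / UCU Ser — synonymous.
Nonsynonymous differences: 2.

2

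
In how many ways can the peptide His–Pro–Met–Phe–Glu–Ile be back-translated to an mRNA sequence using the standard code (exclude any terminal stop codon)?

His: 2 codons.
Pro: 4 codons.
Met: 1 codon.
Phe: 2 codons.
Glu: 2 codons.
Ile: 3 codons.
2 × 4 × 1 × 2 × 2 × 3 = 96.

96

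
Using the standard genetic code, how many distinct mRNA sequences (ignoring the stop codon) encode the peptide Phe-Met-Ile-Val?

Phe: 2 codons.
Met: 1 codon.
Ile: 3 codons.
Val: 4 codons.
2 × 1 × 3 × 4 = 24.

24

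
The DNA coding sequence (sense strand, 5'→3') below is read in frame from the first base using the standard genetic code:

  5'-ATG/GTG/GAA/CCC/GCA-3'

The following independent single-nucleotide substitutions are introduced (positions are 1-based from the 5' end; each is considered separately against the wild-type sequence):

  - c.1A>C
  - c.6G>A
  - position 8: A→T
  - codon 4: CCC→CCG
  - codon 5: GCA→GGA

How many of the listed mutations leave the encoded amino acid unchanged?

2

Codon 1: ATG (Met) → CTG (Leu) — missense.
Codon 2: GTG (Val) → GTA (Val) — synonymous.
Codon 3: GAA (Glu) → GTA (Val) — missense.
Codon 4: CCC (Pro) → CCG (Pro) — synonymous.
Codon 5: GCA (Ala) → GGA (Gly) — missense.
Synonymous: 2 of 5.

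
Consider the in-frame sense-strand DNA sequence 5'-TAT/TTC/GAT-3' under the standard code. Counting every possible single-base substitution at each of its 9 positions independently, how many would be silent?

3

Codon 1 (TAT, Tyr): 1 synonymous substitution.
Codon 2 (TTC, Phe): 1 synonymous substitution.
Codon 3 (GAT, Asp): 1 synonymous substitution.
Total: 1 + 1 + 1 = 3.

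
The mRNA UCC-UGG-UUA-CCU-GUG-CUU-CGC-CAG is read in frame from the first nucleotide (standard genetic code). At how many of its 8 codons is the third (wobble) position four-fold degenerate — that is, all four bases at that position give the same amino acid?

Codon 1 UCC (Ser): third position 4-fold.
Codon 2 UGG (Trp): third position 1-fold.
Codon 3 UUA (Leu): third position 2-fold.
Codon 4 CCU (Pro): third position 4-fold.
Codon 5 GUG (Val): third position 4-fold.
Codon 6 CUU (Leu): third position 4-fold.
Codon 7 CGC (Arg): third position 4-fold.
Codon 8 CAG (Gln): third position 2-fold.
Four-fold degenerate third positions: 5.

5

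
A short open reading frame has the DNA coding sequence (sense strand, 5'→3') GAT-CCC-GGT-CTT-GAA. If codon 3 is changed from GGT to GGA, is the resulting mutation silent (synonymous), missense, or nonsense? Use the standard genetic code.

Position 9 falls in codon 3: GGT → Gly.
After the substitution the codon is GGA → Gly.
Both encode Gly, so the change is synonymous.

silent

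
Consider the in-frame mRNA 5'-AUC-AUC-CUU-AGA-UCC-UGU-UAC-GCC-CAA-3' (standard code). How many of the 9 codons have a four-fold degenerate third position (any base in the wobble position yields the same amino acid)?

3

Codon 1 AUC (Ile): third position 3-fold.
Codon 2 AUC (Ile): third position 3-fold.
Codon 3 CUU (Leu): third position 4-fold.
Codon 4 AGA (Arg): third position 2-fold.
Codon 5 UCC (Ser): third position 4-fold.
Codon 6 UGU (Cys): third position 2-fold.
Codon 7 UAC (Tyr): third position 2-fold.
Codon 8 GCC (Ala): third position 4-fold.
Codon 9 CAA (Gln): third position 2-fold.
Four-fold degenerate third positions: 3.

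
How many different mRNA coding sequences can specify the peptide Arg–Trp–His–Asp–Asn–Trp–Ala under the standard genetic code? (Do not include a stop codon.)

Arg: 6 codons.
Trp: 1 codon.
His: 2 codons.
Asp: 2 codons.
Asn: 2 codons.
Trp: 1 codon.
Ala: 4 codons.
6 × 1 × 2 × 2 × 2 × 1 × 4 = 192.

192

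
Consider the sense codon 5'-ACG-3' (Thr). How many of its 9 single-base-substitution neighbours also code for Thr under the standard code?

Position 1: none → 0 synonymous.
Position 2: none → 0 synonymous.
Position 3: ACU, ACC, ACA → 3 synonymous.
Total: 0 + 0 + 3 = 3.

3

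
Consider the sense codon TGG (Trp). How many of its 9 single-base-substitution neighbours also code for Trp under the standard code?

Position 1: none → 0 synonymous.
Position 2: none → 0 synonymous.
Position 3: none → 0 synonymous.
Total: 0 + 0 + 0 = 0.

0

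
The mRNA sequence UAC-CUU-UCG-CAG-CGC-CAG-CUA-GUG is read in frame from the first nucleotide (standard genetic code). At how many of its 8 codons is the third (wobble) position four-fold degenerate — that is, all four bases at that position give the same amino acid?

Codon 1 UAC (Tyr): third position 2-fold.
Codon 2 CUU (Leu): third position 4-fold.
Codon 3 UCG (Ser): third position 4-fold.
Codon 4 CAG (Gln): third position 2-fold.
Codon 5 CGC (Arg): third position 4-fold.
Codon 6 CAG (Gln): third position 2-fold.
Codon 7 CUA (Leu): third position 4-fold.
Codon 8 GUG (Val): third position 4-fold.
Four-fold degenerate third positions: 5.

5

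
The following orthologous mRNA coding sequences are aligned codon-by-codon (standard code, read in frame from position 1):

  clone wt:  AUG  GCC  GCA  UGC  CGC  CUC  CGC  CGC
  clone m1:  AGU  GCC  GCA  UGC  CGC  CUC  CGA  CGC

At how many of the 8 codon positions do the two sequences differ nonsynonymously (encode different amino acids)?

Codon 1: AUG Met / AGU Ser — nonsynonymous.
Codon 2: GCC Ala / GCC Ala — identical.
Codon 3: GCA Ala / GCA Ala — identical.
Codon 4: UGC Cys / UGC Cys — identical.
Codon 5: CGC Arg / CGC Arg — identical.
Codon 6: CUC Leu / CUC Leu — identical.
Codon 7: CGC Arg / CGA Arg — synonymous.
Codon 8: CGC Arg / CGC Arg — identical.
Nonsynonymous differences: 1.

1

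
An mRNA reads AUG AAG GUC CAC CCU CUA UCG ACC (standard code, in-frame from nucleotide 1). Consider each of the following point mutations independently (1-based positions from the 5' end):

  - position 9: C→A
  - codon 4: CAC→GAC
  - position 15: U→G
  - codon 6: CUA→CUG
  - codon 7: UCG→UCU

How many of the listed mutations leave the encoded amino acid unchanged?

4

Codon 3: GUC (Val) → GUA (Val) — synonymous.
Codon 4: CAC (His) → GAC (Asp) — missense.
Codon 5: CCU (Pro) → CCG (Pro) — synonymous.
Codon 6: CUA (Leu) → CUG (Leu) — synonymous.
Codon 7: UCG (Ser) → UCU (Ser) — synonymous.
Synonymous: 4 of 5.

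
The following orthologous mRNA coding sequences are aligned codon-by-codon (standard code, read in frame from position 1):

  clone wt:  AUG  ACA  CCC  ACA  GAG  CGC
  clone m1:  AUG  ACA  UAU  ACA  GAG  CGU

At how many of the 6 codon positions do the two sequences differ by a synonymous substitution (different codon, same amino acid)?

Codon 1: AUG Met / AUG Met — identical.
Codon 2: ACA Thr / ACA Thr — identical.
Codon 3: CCC Pro / UAU Tyr — nonsynonymous.
Codon 4: ACA Thr / ACA Thr — identical.
Codon 5: GAG Glu / GAG Glu — identical.
Codon 6: CGC Arg / CGU Arg — synonymous.
Synonymous differences: 1.

1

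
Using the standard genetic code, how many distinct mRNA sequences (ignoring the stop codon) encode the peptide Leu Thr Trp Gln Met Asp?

Leu: 6 codons.
Thr: 4 codons.
Trp: 1 codon.
Gln: 2 codons.
Met: 1 codon.
Asp: 2 codons.
6 × 4 × 1 × 2 × 1 × 2 = 96.

96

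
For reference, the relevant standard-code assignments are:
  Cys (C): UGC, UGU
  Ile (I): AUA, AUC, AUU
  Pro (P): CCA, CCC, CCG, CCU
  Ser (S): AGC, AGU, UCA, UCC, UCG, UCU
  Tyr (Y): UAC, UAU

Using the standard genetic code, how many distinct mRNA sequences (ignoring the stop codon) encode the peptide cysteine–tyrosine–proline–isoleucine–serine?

288

Cys: 2 codons.
Tyr: 2 codons.
Pro: 4 codons.
Ile: 3 codons.
Ser: 6 codons.
2 × 2 × 4 × 3 × 6 = 288.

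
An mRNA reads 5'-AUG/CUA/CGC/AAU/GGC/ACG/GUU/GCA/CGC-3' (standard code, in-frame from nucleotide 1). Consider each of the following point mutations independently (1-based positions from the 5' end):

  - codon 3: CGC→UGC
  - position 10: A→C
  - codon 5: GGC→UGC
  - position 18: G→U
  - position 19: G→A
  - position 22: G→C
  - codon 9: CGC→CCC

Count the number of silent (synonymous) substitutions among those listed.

1

Codon 3: CGC (Arg) → UGC (Cys) — missense.
Codon 4: AAU (Asn) → CAU (His) — missense.
Codon 5: GGC (Gly) → UGC (Cys) — missense.
Codon 6: ACG (Thr) → ACU (Thr) — synonymous.
Codon 7: GUU (Val) → AUU (Ile) — missense.
Codon 8: GCA (Ala) → CCA (Pro) — missense.
Codon 9: CGC (Arg) → CCC (Pro) — missense.
Synonymous: 1 of 7.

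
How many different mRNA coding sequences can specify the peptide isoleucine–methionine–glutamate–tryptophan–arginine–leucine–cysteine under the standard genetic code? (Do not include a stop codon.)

432

Ile: 3 codons.
Met: 1 codon.
Glu: 2 codons.
Trp: 1 codon.
Arg: 6 codons.
Leu: 6 codons.
Cys: 2 codons.
3 × 1 × 2 × 1 × 6 × 6 × 2 = 432.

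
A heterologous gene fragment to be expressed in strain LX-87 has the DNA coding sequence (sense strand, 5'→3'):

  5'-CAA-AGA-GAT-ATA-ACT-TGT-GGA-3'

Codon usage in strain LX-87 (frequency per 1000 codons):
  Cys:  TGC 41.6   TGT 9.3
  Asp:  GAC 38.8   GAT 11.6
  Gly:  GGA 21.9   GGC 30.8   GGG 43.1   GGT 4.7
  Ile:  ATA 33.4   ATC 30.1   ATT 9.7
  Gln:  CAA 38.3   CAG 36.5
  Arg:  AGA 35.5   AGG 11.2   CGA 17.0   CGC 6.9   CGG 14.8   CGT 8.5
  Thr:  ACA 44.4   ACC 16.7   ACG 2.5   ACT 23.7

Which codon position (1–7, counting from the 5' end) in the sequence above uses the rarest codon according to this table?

6

Codon 1 CAA (Gln): 38.3 per 1000.
Codon 2 AGA (Arg): 35.5 per 1000.
Codon 3 GAT (Asp): 11.6 per 1000.
Codon 4 ATA (Ile): 33.4 per 1000.
Codon 5 ACT (Thr): 23.7 per 1000.
Codon 6 TGT (Cys): 9.3 per 1000.
Codon 7 GGA (Gly): 21.9 per 1000.
Lowest frequency is 9.3 at codon 6.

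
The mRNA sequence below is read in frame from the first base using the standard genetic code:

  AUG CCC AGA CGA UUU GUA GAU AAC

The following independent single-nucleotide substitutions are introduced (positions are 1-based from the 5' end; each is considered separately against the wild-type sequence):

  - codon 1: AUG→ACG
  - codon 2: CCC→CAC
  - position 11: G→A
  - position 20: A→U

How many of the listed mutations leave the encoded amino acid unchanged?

0

Codon 1: AUG (Met) → ACG (Thr) — missense.
Codon 2: CCC (Pro) → CAC (His) — missense.
Codon 4: CGA (Arg) → CAA (Gln) — missense.
Codon 7: GAU (Asp) → GUU (Val) — missense.
Synonymous: 0 of 4.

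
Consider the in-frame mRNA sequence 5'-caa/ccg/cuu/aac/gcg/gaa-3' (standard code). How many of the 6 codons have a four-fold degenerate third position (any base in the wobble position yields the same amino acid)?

3

Codon 1 CAA (Gln): third position 2-fold.
Codon 2 CCG (Pro): third position 4-fold.
Codon 3 CUU (Leu): third position 4-fold.
Codon 4 AAC (Asn): third position 2-fold.
Codon 5 GCG (Ala): third position 4-fold.
Codon 6 GAA (Glu): third position 2-fold.
Four-fold degenerate third positions: 3.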